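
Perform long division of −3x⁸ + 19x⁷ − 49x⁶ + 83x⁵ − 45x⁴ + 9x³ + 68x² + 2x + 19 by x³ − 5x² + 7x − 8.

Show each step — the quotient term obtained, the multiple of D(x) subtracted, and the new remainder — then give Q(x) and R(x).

Q(x) = −3x⁵ + 4x⁴ − 8x³ − 9x² − 2x − 2; R(x) = 3

Step 1: lead(−3x⁸ + 19x⁷ − 49x⁶ + 83x⁵ − 45x⁴ + 9x³ + 68x² + 2x + 19) ÷ lead(D) = −3x⁸ ÷ x³ = −3x⁵. Subtract (−3x⁵)·D = −3x⁸ + 15x⁷ − 21x⁶ + 24x⁵. Remainder: 4x⁷ − 28x⁶ + 59x⁵ − 45x⁴ + 9x³ + 68x² + 2x + 19.
Step 2: lead(4x⁷ − 28x⁶ + 59x⁵ − 45x⁴ + 9x³ + 68x² + 2x + 19) ÷ lead(D) = 4x⁷ ÷ x³ = 4x⁴. Subtract (4x⁴)·D = 4x⁷ − 20x⁶ + 28x⁵ − 32x⁴. Remainder: −8x⁶ + 31x⁵ − 13x⁴ + 9x³ + 68x² + 2x + 19.
Step 3: lead(−8x⁶ + 31x⁵ − 13x⁴ + 9x³ + 68x² + 2x + 19) ÷ lead(D) = −8x⁶ ÷ x³ = −8x³. Subtract (−8x³)·D = −8x⁶ + 40x⁵ − 56x⁴ + 64x³. Remainder: −9x⁵ + 43x⁴ − 55x³ + 68x² + 2x + 19.
Step 4: lead(−9x⁵ + 43x⁴ − 55x³ + 68x² + 2x + 19) ÷ lead(D) = −9x⁵ ÷ x³ = −9x². Subtract (−9x²)·D = −9x⁵ + 45x⁴ − 63x³ + 72x². Remainder: −2x⁴ + 8x³ − 4x² + 2x + 19.
Step 5: lead(−2x⁴ + 8x³ − 4x² + 2x + 19) ÷ lead(D) = −2x⁴ ÷ x³ = −2x. Subtract (−2x)·D = −2x⁴ + 10x³ − 14x² + 16x. Remainder: −2x³ + 10x² − 14x + 19.
Step 6: lead(−2x³ + 10x² − 14x + 19) ÷ lead(D) = −2x³ ÷ x³ = −2. Subtract (−2)·D = −2x³ + 10x² − 14x + 16. Remainder: 3.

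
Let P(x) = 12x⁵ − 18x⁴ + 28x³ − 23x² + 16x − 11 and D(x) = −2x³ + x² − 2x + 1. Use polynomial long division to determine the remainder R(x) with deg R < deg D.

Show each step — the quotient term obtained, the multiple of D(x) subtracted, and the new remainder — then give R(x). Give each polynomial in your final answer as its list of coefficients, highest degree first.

R = [-6]

Step 1: lead(12x⁵ − 18x⁴ + 28x³ − 23x² + 16x − 11) ÷ lead(D) = 12x⁵ ÷ −2x³ = −6x². Subtract (−6x²)·D = 12x⁵ − 6x⁴ + 12x³ − 6x². Remainder: −12x⁴ + 16x³ − 17x² + 16x − 11.
Step 2: lead(−12x⁴ + 16x³ − 17x² + 16x − 11) ÷ lead(D) = −12x⁴ ÷ −2x³ = 6x. Subtract (6x)·D = −12x⁴ + 6x³ − 12x² + 6x. Remainder: 10x³ − 5x² + 10x − 11.
Step 3: lead(10x³ − 5x² + 10x − 11) ÷ lead(D) = 10x³ ÷ −2x³ = −5. Subtract (−5)·D = 10x³ − 5x² + 10x − 5. Remainder: −6.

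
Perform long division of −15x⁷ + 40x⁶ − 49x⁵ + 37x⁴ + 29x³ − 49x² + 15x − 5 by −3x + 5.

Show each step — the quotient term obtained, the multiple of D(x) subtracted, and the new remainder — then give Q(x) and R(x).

Step 1: lead(−15x⁷ + 40x⁶ − 49x⁵ + 37x⁴ + 29x³ − 49x² + 15x − 5) ÷ lead(D) = −15x⁷ ÷ −3x = 5x⁶. Subtract (5x⁶)·D = −15x⁷ + 25x⁶. Remainder: 15x⁶ − 49x⁵ + 37x⁴ + 29x³ − 49x² + 15x − 5.
Step 2: lead(15x⁶ − 49x⁵ + 37x⁴ + 29x³ − 49x² + 15x − 5) ÷ lead(D) = 15x⁶ ÷ −3x = −5x⁵. Subtract (−5x⁵)·D = 15x⁶ − 25x⁵. Remainder: −24x⁵ + 37x⁴ + 29x³ − 49x² + 15x − 5.
Step 3: lead(−24x⁵ + 37x⁴ + 29x³ − 49x² + 15x − 5) ÷ lead(D) = −24x⁵ ÷ −3x = 8x⁴. Subtract (8x⁴)·D = −24x⁵ + 40x⁴. Remainder: −3x⁴ + 29x³ − 49x² + 15x − 5.
Step 4: lead(−3x⁴ + 29x³ − 49x² + 15x − 5) ÷ lead(D) = −3x⁴ ÷ −3x = x³. Subtract (x³)·D = −3x⁴ + 5x³. Remainder: 24x³ − 49x² + 15x − 5.
Step 5: lead(24x³ − 49x² + 15x − 5) ÷ lead(D) = 24x³ ÷ −3x = −8x². Subtract (−8x²)·D = 24x³ − 40x². Remainder: −9x² + 15x − 5.
Step 6: lead(−9x² + 15x − 5) ÷ lead(D) = −9x² ÷ −3x = 3x. Subtract (3x)·D = −9x² + 15x. Remainder: −5.

Q(x) = 5x⁶ − 5x⁵ + 8x⁴ + x³ − 8x² + 3x; R(x) = −5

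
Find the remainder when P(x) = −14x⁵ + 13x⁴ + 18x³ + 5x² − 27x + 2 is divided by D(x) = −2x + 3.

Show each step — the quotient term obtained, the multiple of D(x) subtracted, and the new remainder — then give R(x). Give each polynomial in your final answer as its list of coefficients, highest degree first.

R = [-7]

Step 1: lead(−14x⁵ + 13x⁴ + 18x³ + 5x² − 27x + 2) ÷ lead(D) = −14x⁵ ÷ −2x = 7x⁴. Subtract (7x⁴)·D = −14x⁵ + 21x⁴. Remainder: −8x⁴ + 18x³ + 5x² − 27x + 2.
Step 2: lead(−8x⁴ + 18x³ + 5x² − 27x + 2) ÷ lead(D) = −8x⁴ ÷ −2x = 4x³. Subtract (4x³)·D = −8x⁴ + 12x³. Remainder: 6x³ + 5x² − 27x + 2.
Step 3: lead(6x³ + 5x² − 27x + 2) ÷ lead(D) = 6x³ ÷ −2x = −3x². Subtract (−3x²)·D = 6x³ − 9x². Remainder: 14x² − 27x + 2.
Step 4: lead(14x² − 27x + 2) ÷ lead(D) = 14x² ÷ −2x = −7x. Subtract (−7x)·D = 14x² − 21x. Remainder: −6x + 2.
Step 5: lead(−6x + 2) ÷ lead(D) = −6x ÷ −2x = 3. Subtract (3)·D = −6x + 9. Remainder: −7.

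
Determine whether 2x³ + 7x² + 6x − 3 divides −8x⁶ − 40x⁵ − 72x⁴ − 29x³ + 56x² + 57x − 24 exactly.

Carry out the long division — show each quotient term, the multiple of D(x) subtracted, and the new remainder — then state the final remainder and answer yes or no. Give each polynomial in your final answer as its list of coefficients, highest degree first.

R = [0], so D(x) is a factor of P(x). yes

Step 1: lead(−8x⁶ − 40x⁵ − 72x⁴ − 29x³ + 56x² + 57x − 24) ÷ lead(D) = −8x⁶ ÷ 2x³ = −4x³. Subtract (−4x³)·D = −8x⁶ − 28x⁵ − 24x⁴ + 12x³. Remainder: −12x⁵ − 48x⁴ − 41x³ + 56x² + 57x − 24.
Step 2: lead(−12x⁵ − 48x⁴ − 41x³ + 56x² + 57x − 24) ÷ lead(D) = −12x⁵ ÷ 2x³ = −6x². Subtract (−6x²)·D = −12x⁵ − 42x⁴ − 36x³ + 18x². Remainder: −6x⁴ − 5x³ + 38x² + 57x − 24.
Step 3: lead(−6x⁴ − 5x³ + 38x² + 57x − 24) ÷ lead(D) = −6x⁴ ÷ 2x³ = −3x. Subtract (−3x)·D = −6x⁴ − 21x³ − 18x² + 9x. Remainder: 16x³ + 56x² + 48x − 24.
Step 4: lead(16x³ + 56x² + 48x − 24) ÷ lead(D) = 16x³ ÷ 2x³ = 8. Subtract (8)·D = 16x³ + 56x² + 48x − 24. Remainder: 0.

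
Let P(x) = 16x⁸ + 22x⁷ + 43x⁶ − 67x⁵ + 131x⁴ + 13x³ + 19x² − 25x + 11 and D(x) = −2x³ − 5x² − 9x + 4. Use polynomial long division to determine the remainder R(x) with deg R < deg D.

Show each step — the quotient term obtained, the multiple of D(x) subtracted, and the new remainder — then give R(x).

R(x) = 7

Step 1: lead(16x⁸ + 22x⁷ + 43x⁶ − 67x⁵ + 131x⁴ + 13x³ + 19x² − 25x + 11) ÷ lead(D) = 16x⁸ ÷ −2x³ = −8x⁵. Subtract (−8x⁵)·D = 16x⁸ + 40x⁷ + 72x⁶ − 32x⁵. Remainder: −18x⁷ − 29x⁶ − 35x⁵ + 131x⁴ + 13x³ + 19x² − 25x + 11.
Step 2: lead(−18x⁷ − 29x⁶ − 35x⁵ + 131x⁴ + 13x³ + 19x² − 25x + 11) ÷ lead(D) = −18x⁷ ÷ −2x³ = 9x⁴. Subtract (9x⁴)·D = −18x⁷ − 45x⁶ − 81x⁵ + 36x⁴. Remainder: 16x⁶ + 46x⁵ + 95x⁴ + 13x³ + 19x² − 25x + 11.
Step 3: lead(16x⁶ + 46x⁵ + 95x⁴ + 13x³ + 19x² − 25x + 11) ÷ lead(D) = 16x⁶ ÷ −2x³ = −8x³. Subtract (−8x³)·D = 16x⁶ + 40x⁵ + 72x⁴ − 32x³. Remainder: 6x⁵ + 23x⁴ + 45x³ + 19x² − 25x + 11.
Step 4: lead(6x⁵ + 23x⁴ + 45x³ + 19x² − 25x + 11) ÷ lead(D) = 6x⁵ ÷ −2x³ = −3x². Subtract (−3x²)·D = 6x⁵ + 15x⁴ + 27x³ − 12x². Remainder: 8x⁴ + 18x³ + 31x² − 25x + 11.
Step 5: lead(8x⁴ + 18x³ + 31x² − 25x + 11) ÷ lead(D) = 8x⁴ ÷ −2x³ = −4x. Subtract (−4x)·D = 8x⁴ + 20x³ + 36x² − 16x. Remainder: −2x³ − 5x² − 9x + 11.
Step 6: lead(−2x³ − 5x² − 9x + 11) ÷ lead(D) = −2x³ ÷ −2x³ = 1. Subtract (1)·D = −2x³ − 5x² − 9x + 4. Remainder: 7.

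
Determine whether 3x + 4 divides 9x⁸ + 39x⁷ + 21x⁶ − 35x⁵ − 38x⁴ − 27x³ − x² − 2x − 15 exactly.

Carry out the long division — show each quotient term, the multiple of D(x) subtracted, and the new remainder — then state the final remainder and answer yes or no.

R(x) = −7, so D(x) is not a factor of P(x). no

Step 1: lead(9x⁸ + 39x⁷ + 21x⁶ − 35x⁵ − 38x⁴ − 27x³ − x² − 2x − 15) ÷ lead(D) = 9x⁸ ÷ 3x = 3x⁷. Subtract (3x⁷)·D = 9x⁸ + 12x⁷. Remainder: 27x⁷ + 21x⁶ − 35x⁵ − 38x⁴ − 27x³ − x² − 2x − 15.
Step 2: lead(27x⁷ + 21x⁶ − 35x⁵ − 38x⁴ − 27x³ − x² − 2x − 15) ÷ lead(D) = 27x⁷ ÷ 3x = 9x⁶. Subtract (9x⁶)·D = 27x⁷ + 36x⁶. Remainder: −15x⁶ − 35x⁵ − 38x⁴ − 27x³ − x² − 2x − 15.
Step 3: lead(−15x⁶ − 35x⁵ − 38x⁴ − 27x³ − x² − 2x − 15) ÷ lead(D) = −15x⁶ ÷ 3x = −5x⁵. Subtract (−5x⁵)·D = −15x⁶ − 20x⁵. Remainder: −15x⁵ − 38x⁴ − 27x³ − x² − 2x − 15.
Step 4: lead(−15x⁵ − 38x⁴ − 27x³ − x² − 2x − 15) ÷ lead(D) = −15x⁵ ÷ 3x = −5x⁴. Subtract (−5x⁴)·D = −15x⁵ − 20x⁴. Remainder: −18x⁴ − 27x³ − x² − 2x − 15.
Step 5: lead(−18x⁴ − 27x³ − x² − 2x − 15) ÷ lead(D) = −18x⁴ ÷ 3x = −6x³. Subtract (−6x³)·D = −18x⁴ − 24x³. Remainder: −3x³ − x² − 2x − 15.
Step 6: lead(−3x³ − x² − 2x − 15) ÷ lead(D) = −3x³ ÷ 3x = −x². Subtract (−x²)·D = −3x³ − 4x². Remainder: 3x² − 2x − 15.
Step 7: lead(3x² − 2x − 15) ÷ lead(D) = 3x² ÷ 3x = x. Subtract (x)·D = 3x² + 4x. Remainder: −6x − 15.
Step 8: lead(−6x − 15) ÷ lead(D) = −6x ÷ 3x = −2. Subtract (−2)·D = −6x − 8. Remainder: −7.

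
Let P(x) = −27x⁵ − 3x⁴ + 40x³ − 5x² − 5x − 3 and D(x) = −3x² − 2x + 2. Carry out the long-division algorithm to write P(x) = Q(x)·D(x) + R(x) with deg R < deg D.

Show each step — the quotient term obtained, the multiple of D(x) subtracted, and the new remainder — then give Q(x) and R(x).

Step 1: lead(−27x⁵ − 3x⁴ + 40x³ − 5x² − 5x − 3) ÷ lead(D) = −27x⁵ ÷ −3x² = 9x³. Subtract (9x³)·D = −27x⁵ − 18x⁴ + 18x³. Remainder: 15x⁴ + 22x³ − 5x² − 5x − 3.
Step 2: lead(15x⁴ + 22x³ − 5x² − 5x − 3) ÷ lead(D) = 15x⁴ ÷ −3x² = −5x². Subtract (−5x²)·D = 15x⁴ + 10x³ − 10x². Remainder: 12x³ + 5x² − 5x − 3.
Step 3: lead(12x³ + 5x² − 5x − 3) ÷ lead(D) = 12x³ ÷ −3x² = −4x. Subtract (−4x)·D = 12x³ + 8x² − 8x. Remainder: −3x² + 3x − 3.
Step 4: lead(−3x² + 3x − 3) ÷ lead(D) = −3x² ÷ −3x² = 1. Subtract (1)·D = −3x² − 2x + 2. Remainder: 5x − 5.

Q(x) = 9x³ − 5x² − 4x + 1; R(x) = 5x − 5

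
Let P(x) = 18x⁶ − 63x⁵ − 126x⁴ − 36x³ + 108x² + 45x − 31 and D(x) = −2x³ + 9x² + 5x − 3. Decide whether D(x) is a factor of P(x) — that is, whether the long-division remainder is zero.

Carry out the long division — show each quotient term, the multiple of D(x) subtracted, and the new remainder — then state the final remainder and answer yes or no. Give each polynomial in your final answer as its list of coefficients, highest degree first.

R = [-4], so D(x) is not a factor of P(x). no

Step 1: lead(18x⁶ − 63x⁵ − 126x⁴ − 36x³ + 108x² + 45x − 31) ÷ lead(D) = 18x⁶ ÷ −2x³ = −9x³. Subtract (−9x³)·D = 18x⁶ − 81x⁵ − 45x⁴ + 27x³. Remainder: 18x⁵ − 81x⁴ − 63x³ + 108x² + 45x − 31.
Step 2: lead(18x⁵ − 81x⁴ − 63x³ + 108x² + 45x − 31) ÷ lead(D) = 18x⁵ ÷ −2x³ = −9x². Subtract (−9x²)·D = 18x⁵ − 81x⁴ − 45x³ + 27x². Remainder: −18x³ + 81x² + 45x − 31.
Step 3: lead(−18x³ + 81x² + 45x − 31) ÷ lead(D) = −18x³ ÷ −2x³ = 9. Subtract (9)·D = −18x³ + 81x² + 45x − 27. Remainder: −4.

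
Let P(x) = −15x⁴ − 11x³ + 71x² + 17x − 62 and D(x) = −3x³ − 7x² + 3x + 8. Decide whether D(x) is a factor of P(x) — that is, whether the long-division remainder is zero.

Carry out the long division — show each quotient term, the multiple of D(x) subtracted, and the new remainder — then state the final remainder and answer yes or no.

R(x) = x + 2, so D(x) is not a factor of P(x). no

Step 1: lead(−15x⁴ − 11x³ + 71x² + 17x − 62) ÷ lead(D) = −15x⁴ ÷ −3x³ = 5x. Subtract (5x)·D = −15x⁴ − 35x³ + 15x² + 40x. Remainder: 24x³ + 56x² − 23x − 62.
Step 2: lead(24x³ + 56x² − 23x − 62) ÷ lead(D) = 24x³ ÷ −3x³ = −8. Subtract (−8)·D = 24x³ + 56x² − 24x − 64. Remainder: x + 2.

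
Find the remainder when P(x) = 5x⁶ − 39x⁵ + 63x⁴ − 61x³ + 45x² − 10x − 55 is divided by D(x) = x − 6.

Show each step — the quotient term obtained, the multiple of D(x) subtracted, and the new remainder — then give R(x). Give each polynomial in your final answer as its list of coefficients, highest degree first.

R = [-7]

Step 1: lead(5x⁶ − 39x⁵ + 63x⁴ − 61x³ + 45x² − 10x − 55) ÷ lead(D) = 5x⁶ ÷ x = 5x⁵. Subtract (5x⁵)·D = 5x⁶ − 30x⁵. Remainder: −9x⁵ + 63x⁴ − 61x³ + 45x² − 10x − 55.
Step 2: lead(−9x⁵ + 63x⁴ − 61x³ + 45x² − 10x − 55) ÷ lead(D) = −9x⁵ ÷ x = −9x⁴. Subtract (−9x⁴)·D = −9x⁵ + 54x⁴. Remainder: 9x⁴ − 61x³ + 45x² − 10x − 55.
Step 3: lead(9x⁴ − 61x³ + 45x² − 10x − 55) ÷ lead(D) = 9x⁴ ÷ x = 9x³. Subtract (9x³)·D = 9x⁴ − 54x³. Remainder: −7x³ + 45x² − 10x − 55.
Step 4: lead(−7x³ + 45x² − 10x − 55) ÷ lead(D) = −7x³ ÷ x = −7x². Subtract (−7x²)·D = −7x³ + 42x². Remainder: 3x² − 10x − 55.
Step 5: lead(3x² − 10x − 55) ÷ lead(D) = 3x² ÷ x = 3x. Subtract (3x)·D = 3x² − 18x. Remainder: 8x − 55.
Step 6: lead(8x − 55) ÷ lead(D) = 8x ÷ x = 8. Subtract (8)·D = 8x − 48. Remainder: −7.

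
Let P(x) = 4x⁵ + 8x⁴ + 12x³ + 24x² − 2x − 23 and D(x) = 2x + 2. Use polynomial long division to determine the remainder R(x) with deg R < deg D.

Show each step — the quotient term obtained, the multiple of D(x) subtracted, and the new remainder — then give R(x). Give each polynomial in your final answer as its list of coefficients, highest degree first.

Step 1: lead(4x⁵ + 8x⁴ + 12x³ + 24x² − 2x − 23) ÷ lead(D) = 4x⁵ ÷ 2x = 2x⁴. Subtract (2x⁴)·D = 4x⁵ + 4x⁴. Remainder: 4x⁴ + 12x³ + 24x² − 2x − 23.
Step 2: lead(4x⁴ + 12x³ + 24x² − 2x − 23) ÷ lead(D) = 4x⁴ ÷ 2x = 2x³. Subtract (2x³)·D = 4x⁴ + 4x³. Remainder: 8x³ + 24x² − 2x − 23.
Step 3: lead(8x³ + 24x² − 2x − 23) ÷ lead(D) = 8x³ ÷ 2x = 4x². Subtract (4x²)·D = 8x³ + 8x². Remainder: 16x² − 2x − 23.
Step 4: lead(16x² − 2x − 23) ÷ lead(D) = 16x² ÷ 2x = 8x. Subtract (8x)·D = 16x² + 16x. Remainder: −18x − 23.
Step 5: lead(−18x − 23) ÷ lead(D) = −18x ÷ 2x = −9. Subtract (−9)·D = −18x − 18. Remainder: −5.

R = [-5]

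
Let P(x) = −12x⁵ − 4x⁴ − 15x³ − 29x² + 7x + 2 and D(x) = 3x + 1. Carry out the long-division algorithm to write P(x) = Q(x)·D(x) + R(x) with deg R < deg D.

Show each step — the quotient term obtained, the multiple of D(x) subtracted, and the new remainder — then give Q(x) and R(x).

Q(x) = −4x⁴ − 5x² − 8x + 5; R(x) = −3

Step 1: lead(−12x⁵ − 4x⁴ − 15x³ − 29x² + 7x + 2) ÷ lead(D) = −12x⁵ ÷ 3x = −4x⁴. Subtract (−4x⁴)·D = −12x⁵ − 4x⁴. Remainder: −15x³ − 29x² + 7x + 2.
Step 2: lead(−15x³ − 29x² + 7x + 2) ÷ lead(D) = −15x³ ÷ 3x = −5x². Subtract (−5x²)·D = −15x³ − 5x². Remainder: −24x² + 7x + 2.
Step 3: lead(−24x² + 7x + 2) ÷ lead(D) = −24x² ÷ 3x = −8x. Subtract (−8x)·D = −24x² − 8x. Remainder: 15x + 2.
Step 4: lead(15x + 2) ÷ lead(D) = 15x ÷ 3x = 5. Subtract (5)·D = 15x + 5. Remainder: −3.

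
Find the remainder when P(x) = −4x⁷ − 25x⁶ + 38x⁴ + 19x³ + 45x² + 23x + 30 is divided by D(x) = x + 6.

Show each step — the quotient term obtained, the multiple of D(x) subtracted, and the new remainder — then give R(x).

Step 1: lead(−4x⁷ − 25x⁶ + 38x⁴ + 19x³ + 45x² + 23x + 30) ÷ lead(D) = −4x⁷ ÷ x = −4x⁶. Subtract (−4x⁶)·D = −4x⁷ − 24x⁶. Remainder: −x⁶ + 38x⁴ + 19x³ + 45x² + 23x + 30.
Step 2: lead(−x⁶ + 38x⁴ + 19x³ + 45x² + 23x + 30) ÷ lead(D) = −x⁶ ÷ x = −x⁵. Subtract (−x⁵)·D = −x⁶ − 6x⁵. Remainder: 6x⁵ + 38x⁴ + 19x³ + 45x² + 23x + 30.
Step 3: lead(6x⁵ + 38x⁴ + 19x³ + 45x² + 23x + 30) ÷ lead(D) = 6x⁵ ÷ x = 6x⁴. Subtract (6x⁴)·D = 6x⁵ + 36x⁴. Remainder: 2x⁴ + 19x³ + 45x² + 23x + 30.
Step 4: lead(2x⁴ + 19x³ + 45x² + 23x + 30) ÷ lead(D) = 2x⁴ ÷ x = 2x³. Subtract (2x³)·D = 2x⁴ + 12x³. Remainder: 7x³ + 45x² + 23x + 30.
Step 5: lead(7x³ + 45x² + 23x + 30) ÷ lead(D) = 7x³ ÷ x = 7x². Subtract (7x²)·D = 7x³ + 42x². Remainder: 3x² + 23x + 30.
Step 6: lead(3x² + 23x + 30) ÷ lead(D) = 3x² ÷ x = 3x. Subtract (3x)·D = 3x² + 18x. Remainder: 5x + 30.
Step 7: lead(5x + 30) ÷ lead(D) = 5x ÷ x = 5. Subtract (5)·D = 5x + 30. Remainder: 0.

R(x) = 0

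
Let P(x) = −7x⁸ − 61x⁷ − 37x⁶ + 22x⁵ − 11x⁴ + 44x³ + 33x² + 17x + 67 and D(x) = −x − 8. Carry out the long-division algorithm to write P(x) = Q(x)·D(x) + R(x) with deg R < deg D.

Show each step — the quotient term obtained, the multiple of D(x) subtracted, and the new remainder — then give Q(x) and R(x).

Step 1: lead(−7x⁸ − 61x⁷ − 37x⁶ + 22x⁵ − 11x⁴ + 44x³ + 33x² + 17x + 67) ÷ lead(D) = −7x⁸ ÷ −x = 7x⁷. Subtract (7x⁷)·D = −7x⁸ − 56x⁷. Remainder: −5x⁷ − 37x⁶ + 22x⁵ − 11x⁴ + 44x³ + 33x² + 17x + 67.
Step 2: lead(−5x⁷ − 37x⁶ + 22x⁵ − 11x⁴ + 44x³ + 33x² + 17x + 67) ÷ lead(D) = −5x⁷ ÷ −x = 5x⁶. Subtract (5x⁶)·D = −5x⁷ − 40x⁶. Remainder: 3x⁶ + 22x⁵ − 11x⁴ + 44x³ + 33x² + 17x + 67.
Step 3: lead(3x⁶ + 22x⁵ − 11x⁴ + 44x³ + 33x² + 17x + 67) ÷ lead(D) = 3x⁶ ÷ −x = −3x⁵. Subtract (−3x⁵)·D = 3x⁶ + 24x⁵. Remainder: −2x⁵ − 11x⁴ + 44x³ + 33x² + 17x + 67.
Step 4: lead(−2x⁵ − 11x⁴ + 44x³ + 33x² + 17x + 67) ÷ lead(D) = −2x⁵ ÷ −x = 2x⁴. Subtract (2x⁴)·D = −2x⁵ − 16x⁴. Remainder: 5x⁴ + 44x³ + 33x² + 17x + 67.
Step 5: lead(5x⁴ + 44x³ + 33x² + 17x + 67) ÷ lead(D) = 5x⁴ ÷ −x = −5x³. Subtract (−5x³)·D = 5x⁴ + 40x³. Remainder: 4x³ + 33x² + 17x + 67.
Step 6: lead(4x³ + 33x² + 17x + 67) ÷ lead(D) = 4x³ ÷ −x = −4x². Subtract (−4x²)·D = 4x³ + 32x². Remainder: x² + 17x + 67.
Step 7: lead(x² + 17x + 67) ÷ lead(D) = x² ÷ −x = −x. Subtract (−x)·D = x² + 8x. Remainder: 9x + 67.
Step 8: lead(9x + 67) ÷ lead(D) = 9x ÷ −x = −9. Subtract (−9)·D = 9x + 72. Remainder: −5.

Q(x) = 7x⁷ + 5x⁶ − 3x⁵ + 2x⁴ − 5x³ − 4x² − x − 9; R(x) = −5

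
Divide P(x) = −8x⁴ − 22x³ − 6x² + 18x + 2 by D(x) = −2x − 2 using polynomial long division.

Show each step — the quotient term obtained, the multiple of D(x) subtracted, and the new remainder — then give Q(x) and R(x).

Step 1: lead(−8x⁴ − 22x³ − 6x² + 18x + 2) ÷ lead(D) = −8x⁴ ÷ −2x = 4x³. Subtract (4x³)·D = −8x⁴ − 8x³. Remainder: −14x³ − 6x² + 18x + 2.
Step 2: lead(−14x³ − 6x² + 18x + 2) ÷ lead(D) = −14x³ ÷ −2x = 7x². Subtract (7x²)·D = −14x³ − 14x². Remainder: 8x² + 18x + 2.
Step 3: lead(8x² + 18x + 2) ÷ lead(D) = 8x² ÷ −2x = −4x. Subtract (−4x)·D = 8x² + 8x. Remainder: 10x + 2.
Step 4: lead(10x + 2) ÷ lead(D) = 10x ÷ −2x = −5. Subtract (−5)·D = 10x + 10. Remainder: −8.

Q(x) = 4x³ + 7x² − 4x − 5; R(x) = −8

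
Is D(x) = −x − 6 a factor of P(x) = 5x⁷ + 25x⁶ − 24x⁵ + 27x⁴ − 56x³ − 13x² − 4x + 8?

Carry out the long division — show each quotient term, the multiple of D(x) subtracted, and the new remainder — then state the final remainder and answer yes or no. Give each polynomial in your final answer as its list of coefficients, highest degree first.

Step 1: lead(5x⁷ + 25x⁶ − 24x⁵ + 27x⁴ − 56x³ − 13x² − 4x + 8) ÷ lead(D) = 5x⁷ ÷ −x = −5x⁶. Subtract (−5x⁶)·D = 5x⁷ + 30x⁶. Remainder: −5x⁶ − 24x⁵ + 27x⁴ − 56x³ − 13x² − 4x + 8.
Step 2: lead(−5x⁶ − 24x⁵ + 27x⁴ − 56x³ − 13x² − 4x + 8) ÷ lead(D) = −5x⁶ ÷ −x = 5x⁵. Subtract (5x⁵)·D = −5x⁶ − 30x⁵. Remainder: 6x⁵ + 27x⁴ − 56x³ − 13x² − 4x + 8.
Step 3: lead(6x⁵ + 27x⁴ − 56x³ − 13x² − 4x + 8) ÷ lead(D) = 6x⁵ ÷ −x = −6x⁴. Subtract (−6x⁴)·D = 6x⁵ + 36x⁴. Remainder: −9x⁴ − 56x³ − 13x² − 4x + 8.
Step 4: lead(−9x⁴ − 56x³ − 13x² − 4x + 8) ÷ lead(D) = −9x⁴ ÷ −x = 9x³. Subtract (9x³)·D = −9x⁴ − 54x³. Remainder: −2x³ − 13x² − 4x + 8.
Step 5: lead(−2x³ − 13x² − 4x + 8) ÷ lead(D) = −2x³ ÷ −x = 2x². Subtract (2x²)·D = −2x³ − 12x². Remainder: −x² − 4x + 8.
Step 6: lead(−x² − 4x + 8) ÷ lead(D) = −x² ÷ −x = x. Subtract (x)·D = −x² − 6x. Remainder: 2x + 8.
Step 7: lead(2x + 8) ÷ lead(D) = 2x ÷ −x = −2. Subtract (−2)·D = 2x + 12. Remainder: −4.

R = [-4], so D(x) is not a factor of P(x). no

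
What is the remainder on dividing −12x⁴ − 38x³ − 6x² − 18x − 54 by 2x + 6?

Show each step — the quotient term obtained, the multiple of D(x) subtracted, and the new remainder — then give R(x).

Step 1: lead(−12x⁴ − 38x³ − 6x² − 18x − 54) ÷ lead(D) = −12x⁴ ÷ 2x = −6x³. Subtract (−6x³)·D = −12x⁴ − 36x³. Remainder: −2x³ − 6x² − 18x − 54.
Step 2: lead(−2x³ − 6x² − 18x − 54) ÷ lead(D) = −2x³ ÷ 2x = −x². Subtract (−x²)·D = −2x³ − 6x². Remainder: −18x − 54.
Step 3: lead(−18x − 54) ÷ lead(D) = −18x ÷ 2x = −9. Subtract (−9)·D = −18x − 54. Remainder: 0.

R(x) = 0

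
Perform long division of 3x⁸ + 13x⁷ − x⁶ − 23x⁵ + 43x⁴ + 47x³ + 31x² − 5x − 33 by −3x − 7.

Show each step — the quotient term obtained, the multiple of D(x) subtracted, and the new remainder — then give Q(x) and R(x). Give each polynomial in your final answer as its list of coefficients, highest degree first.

Step 1: lead(3x⁸ + 13x⁷ − x⁶ − 23x⁵ + 43x⁴ + 47x³ + 31x² − 5x − 33) ÷ lead(D) = 3x⁸ ÷ −3x = −x⁷. Subtract (−x⁷)·D = 3x⁸ + 7x⁷. Remainder: 6x⁷ − x⁶ − 23x⁵ + 43x⁴ + 47x³ + 31x² − 5x − 33.
Step 2: lead(6x⁷ − x⁶ − 23x⁵ + 43x⁴ + 47x³ + 31x² − 5x − 33) ÷ lead(D) = 6x⁷ ÷ −3x = −2x⁶. Subtract (−2x⁶)·D = 6x⁷ + 14x⁶. Remainder: −15x⁶ − 23x⁵ + 43x⁴ + 47x³ + 31x² − 5x − 33.
Step 3: lead(−15x⁶ − 23x⁵ + 43x⁴ + 47x³ + 31x² − 5x − 33) ÷ lead(D) = −15x⁶ ÷ −3x = 5x⁵. Subtract (5x⁵)·D = −15x⁶ − 35x⁵. Remainder: 12x⁵ + 43x⁴ + 47x³ + 31x² − 5x − 33.
Step 4: lead(12x⁵ + 43x⁴ + 47x³ + 31x² − 5x − 33) ÷ lead(D) = 12x⁵ ÷ −3x = −4x⁴. Subtract (−4x⁴)·D = 12x⁵ + 28x⁴. Remainder: 15x⁴ + 47x³ + 31x² − 5x − 33.
Step 5: lead(15x⁴ + 47x³ + 31x² − 5x − 33) ÷ lead(D) = 15x⁴ ÷ −3x = −5x³. Subtract (−5x³)·D = 15x⁴ + 35x³. Remainder: 12x³ + 31x² − 5x − 33.
Step 6: lead(12x³ + 31x² − 5x − 33) ÷ lead(D) = 12x³ ÷ −3x = −4x². Subtract (−4x²)·D = 12x³ + 28x². Remainder: 3x² − 5x − 33.
Step 7: lead(3x² − 5x − 33) ÷ lead(D) = 3x² ÷ −3x = −x. Subtract (−x)·D = 3x² + 7x. Remainder: −12x − 33.
Step 8: lead(−12x − 33) ÷ lead(D) = −12x ÷ −3x = 4. Subtract (4)·D = −12x − 28. Remainder: −5.

Q = [-1, -2, 5, -4, -5, -4, -1, 4]; R = [-5]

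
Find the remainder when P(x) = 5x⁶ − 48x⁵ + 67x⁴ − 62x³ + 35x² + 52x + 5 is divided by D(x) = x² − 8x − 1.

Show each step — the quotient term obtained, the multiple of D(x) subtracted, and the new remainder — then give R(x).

R(x) = 6x

Step 1: lead(5x⁶ − 48x⁵ + 67x⁴ − 62x³ + 35x² + 52x + 5) ÷ lead(D) = 5x⁶ ÷ x² = 5x⁴. Subtract (5x⁴)·D = 5x⁶ − 40x⁵ − 5x⁴. Remainder: −8x⁵ + 72x⁴ − 62x³ + 35x² + 52x + 5.
Step 2: lead(−8x⁵ + 72x⁴ − 62x³ + 35x² + 52x + 5) ÷ lead(D) = −8x⁵ ÷ x² = −8x³. Subtract (−8x³)·D = −8x⁵ + 64x⁴ + 8x³. Remainder: 8x⁴ − 70x³ + 35x² + 52x + 5.
Step 3: lead(8x⁴ − 70x³ + 35x² + 52x + 5) ÷ lead(D) = 8x⁴ ÷ x² = 8x². Subtract (8x²)·D = 8x⁴ − 64x³ − 8x². Remainder: −6x³ + 43x² + 52x + 5.
Step 4: lead(−6x³ + 43x² + 52x + 5) ÷ lead(D) = −6x³ ÷ x² = −6x. Subtract (−6x)·D = −6x³ + 48x² + 6x. Remainder: −5x² + 46x + 5.
Step 5: lead(−5x² + 46x + 5) ÷ lead(D) = −5x² ÷ x² = −5. Subtract (−5)·D = −5x² + 40x + 5. Remainder: 6x.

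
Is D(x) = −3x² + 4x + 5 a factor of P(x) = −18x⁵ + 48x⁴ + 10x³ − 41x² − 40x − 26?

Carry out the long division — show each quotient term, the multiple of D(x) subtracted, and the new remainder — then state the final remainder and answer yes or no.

R(x) = −1, so D(x) is not a factor of P(x). no

Step 1: lead(−18x⁵ + 48x⁴ + 10x³ − 41x² − 40x − 26) ÷ lead(D) = −18x⁵ ÷ −3x² = 6x³. Subtract (6x³)·D = −18x⁵ + 24x⁴ + 30x³. Remainder: 24x⁴ − 20x³ − 41x² − 40x − 26.
Step 2: lead(24x⁴ − 20x³ − 41x² − 40x − 26) ÷ lead(D) = 24x⁴ ÷ −3x² = −8x². Subtract (−8x²)·D = 24x⁴ − 32x³ − 40x². Remainder: 12x³ − x² − 40x − 26.
Step 3: lead(12x³ − x² − 40x − 26) ÷ lead(D) = 12x³ ÷ −3x² = −4x. Subtract (−4x)·D = 12x³ − 16x² − 20x. Remainder: 15x² − 20x − 26.
Step 4: lead(15x² − 20x − 26) ÷ lead(D) = 15x² ÷ −3x² = −5. Subtract (−5)·D = 15x² − 20x − 25. Remainder: −1.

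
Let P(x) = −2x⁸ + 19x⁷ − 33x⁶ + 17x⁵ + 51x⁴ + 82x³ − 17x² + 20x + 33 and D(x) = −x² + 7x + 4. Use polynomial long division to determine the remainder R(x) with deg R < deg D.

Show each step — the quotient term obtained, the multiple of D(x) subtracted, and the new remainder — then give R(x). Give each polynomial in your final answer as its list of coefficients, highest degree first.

Step 1: lead(−2x⁸ + 19x⁷ − 33x⁶ + 17x⁵ + 51x⁴ + 82x³ − 17x² + 20x + 33) ÷ lead(D) = −2x⁸ ÷ −x² = 2x⁶. Subtract (2x⁶)·D = −2x⁸ + 14x⁷ + 8x⁶. Remainder: 5x⁷ − 41x⁶ + 17x⁵ + 51x⁴ + 82x³ − 17x² + 20x + 33.
Step 2: lead(5x⁷ − 41x⁶ + 17x⁵ + 51x⁴ + 82x³ − 17x² + 20x + 33) ÷ lead(D) = 5x⁷ ÷ −x² = −5x⁵. Subtract (−5x⁵)·D = 5x⁷ − 35x⁶ − 20x⁵. Remainder: −6x⁶ + 37x⁵ + 51x⁴ + 82x³ − 17x² + 20x + 33.
Step 3: lead(−6x⁶ + 37x⁵ + 51x⁴ + 82x³ − 17x² + 20x + 33) ÷ lead(D) = −6x⁶ ÷ −x² = 6x⁴. Subtract (6x⁴)·D = −6x⁶ + 42x⁵ + 24x⁴. Remainder: −5x⁵ + 27x⁴ + 82x³ − 17x² + 20x + 33.
Step 4: lead(−5x⁵ + 27x⁴ + 82x³ − 17x² + 20x + 33) ÷ lead(D) = −5x⁵ ÷ −x² = 5x³. Subtract (5x³)·D = −5x⁵ + 35x⁴ + 20x³. Remainder: −8x⁴ + 62x³ − 17x² + 20x + 33.
Step 5: lead(−8x⁴ + 62x³ − 17x² + 20x + 33) ÷ lead(D) = −8x⁴ ÷ −x² = 8x². Subtract (8x²)·D = −8x⁴ + 56x³ + 32x². Remainder: 6x³ − 49x² + 20x + 33.
Step 6: lead(6x³ − 49x² + 20x + 33) ÷ lead(D) = 6x³ ÷ −x² = −6x. Subtract (−6x)·D = 6x³ − 42x² − 24x. Remainder: −7x² + 44x + 33.
Step 7: lead(−7x² + 44x + 33) ÷ lead(D) = −7x² ÷ −x² = 7. Subtract (7)·D = −7x² + 49x + 28. Remainder: −5x + 5.

R = [-5, 5]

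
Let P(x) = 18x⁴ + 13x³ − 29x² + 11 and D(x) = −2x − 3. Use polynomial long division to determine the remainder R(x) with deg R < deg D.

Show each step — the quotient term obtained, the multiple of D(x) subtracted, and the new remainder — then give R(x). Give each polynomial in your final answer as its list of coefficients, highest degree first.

Step 1: lead(18x⁴ + 13x³ − 29x² + 11) ÷ lead(D) = 18x⁴ ÷ −2x = −9x³. Subtract (−9x³)·D = 18x⁴ + 27x³. Remainder: −14x³ − 29x² + 11.
Step 2: lead(−14x³ − 29x² + 11) ÷ lead(D) = −14x³ ÷ −2x = 7x². Subtract (7x²)·D = −14x³ − 21x². Remainder: −8x² + 11.
Step 3: lead(−8x² + 11) ÷ lead(D) = −8x² ÷ −2x = 4x. Subtract (4x)·D = −8x² − 12x. Remainder: 12x + 11.
Step 4: lead(12x + 11) ÷ lead(D) = 12x ÷ −2x = −6. Subtract (−6)·D = 12x + 18. Remainder: −7.

R = [-7]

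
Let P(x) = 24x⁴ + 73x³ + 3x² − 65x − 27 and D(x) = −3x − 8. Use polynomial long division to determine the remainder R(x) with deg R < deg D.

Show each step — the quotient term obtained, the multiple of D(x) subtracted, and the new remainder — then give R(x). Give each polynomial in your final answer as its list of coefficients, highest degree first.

Step 1: lead(24x⁴ + 73x³ + 3x² − 65x − 27) ÷ lead(D) = 24x⁴ ÷ −3x = −8x³. Subtract (−8x³)·D = 24x⁴ + 64x³. Remainder: 9x³ + 3x² − 65x − 27.
Step 2: lead(9x³ + 3x² − 65x − 27) ÷ lead(D) = 9x³ ÷ −3x = −3x². Subtract (−3x²)·D = 9x³ + 24x². Remainder: −21x² − 65x − 27.
Step 3: lead(−21x² − 65x − 27) ÷ lead(D) = −21x² ÷ −3x = 7x. Subtract (7x)·D = −21x² − 56x. Remainder: −9x − 27.
Step 4: lead(−9x − 27) ÷ lead(D) = −9x ÷ −3x = 3. Subtract (3)·D = −9x − 24. Remainder: −3.

R = [-3]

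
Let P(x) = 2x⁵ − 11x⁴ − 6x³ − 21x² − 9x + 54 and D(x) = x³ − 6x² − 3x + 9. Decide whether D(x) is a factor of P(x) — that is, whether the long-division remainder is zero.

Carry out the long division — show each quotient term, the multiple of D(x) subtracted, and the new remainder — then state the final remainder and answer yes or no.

R(x) = 0, so D(x) is a factor of P(x). yes

Step 1: lead(2x⁵ − 11x⁴ − 6x³ − 21x² − 9x + 54) ÷ lead(D) = 2x⁵ ÷ x³ = 2x². Subtract (2x²)·D = 2x⁵ − 12x⁴ − 6x³ + 18x². Remainder: x⁴ − 39x² − 9x + 54.
Step 2: lead(x⁴ − 39x² − 9x + 54) ÷ lead(D) = x⁴ ÷ x³ = x. Subtract (x)·D = x⁴ − 6x³ − 3x² + 9x. Remainder: 6x³ − 36x² − 18x + 54.
Step 3: lead(6x³ − 36x² − 18x + 54) ÷ lead(D) = 6x³ ÷ x³ = 6. Subtract (6)·D = 6x³ − 36x² − 18x + 54. Remainder: 0.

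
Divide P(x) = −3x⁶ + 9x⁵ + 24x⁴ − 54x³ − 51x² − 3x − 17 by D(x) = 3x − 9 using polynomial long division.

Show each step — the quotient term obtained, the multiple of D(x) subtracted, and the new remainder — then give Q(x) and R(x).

Q(x) = −x⁵ + 8x³ + 6x² + x + 2; R(x) = 1

Step 1: lead(−3x⁶ + 9x⁵ + 24x⁴ − 54x³ − 51x² − 3x − 17) ÷ lead(D) = −3x⁶ ÷ 3x = −x⁵. Subtract (−x⁵)·D = −3x⁶ + 9x⁵. Remainder: 24x⁴ − 54x³ − 51x² − 3x − 17.
Step 2: lead(24x⁴ − 54x³ − 51x² − 3x − 17) ÷ lead(D) = 24x⁴ ÷ 3x = 8x³. Subtract (8x³)·D = 24x⁴ − 72x³. Remainder: 18x³ − 51x² − 3x − 17.
Step 3: lead(18x³ − 51x² − 3x − 17) ÷ lead(D) = 18x³ ÷ 3x = 6x². Subtract (6x²)·D = 18x³ − 54x². Remainder: 3x² − 3x − 17.
Step 4: lead(3x² − 3x − 17) ÷ lead(D) = 3x² ÷ 3x = x. Subtract (x)·D = 3x² − 9x. Remainder: 6x − 17.
Step 5: lead(6x − 17) ÷ lead(D) = 6x ÷ 3x = 2. Subtract (2)·D = 6x − 18. Remainder: 1.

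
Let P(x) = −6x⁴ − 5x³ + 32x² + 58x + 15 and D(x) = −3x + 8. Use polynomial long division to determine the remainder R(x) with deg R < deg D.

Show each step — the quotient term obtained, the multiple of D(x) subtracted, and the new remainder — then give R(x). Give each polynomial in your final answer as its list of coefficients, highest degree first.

R = [-1]

Step 1: lead(−6x⁴ − 5x³ + 32x² + 58x + 15) ÷ lead(D) = −6x⁴ ÷ −3x = 2x³. Subtract (2x³)·D = −6x⁴ + 16x³. Remainder: −21x³ + 32x² + 58x + 15.
Step 2: lead(−21x³ + 32x² + 58x + 15) ÷ lead(D) = −21x³ ÷ −3x = 7x². Subtract (7x²)·D = −21x³ + 56x². Remainder: −24x² + 58x + 15.
Step 3: lead(−24x² + 58x + 15) ÷ lead(D) = −24x² ÷ −3x = 8x. Subtract (8x)·D = −24x² + 64x. Remainder: −6x + 15.
Step 4: lead(−6x + 15) ÷ lead(D) = −6x ÷ −3x = 2. Subtract (2)·D = −6x + 16. Remainder: −1.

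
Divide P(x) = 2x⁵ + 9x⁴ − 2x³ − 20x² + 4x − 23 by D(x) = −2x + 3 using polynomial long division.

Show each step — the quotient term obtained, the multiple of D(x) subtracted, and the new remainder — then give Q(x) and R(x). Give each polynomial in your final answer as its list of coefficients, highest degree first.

Q = [-1, -6, -8, -2, -5]; R = [-8]

Step 1: lead(2x⁵ + 9x⁴ − 2x³ − 20x² + 4x − 23) ÷ lead(D) = 2x⁵ ÷ −2x = −x⁴. Subtract (−x⁴)·D = 2x⁵ − 3x⁴. Remainder: 12x⁴ − 2x³ − 20x² + 4x − 23.
Step 2: lead(12x⁴ − 2x³ − 20x² + 4x − 23) ÷ lead(D) = 12x⁴ ÷ −2x = −6x³. Subtract (−6x³)·D = 12x⁴ − 18x³. Remainder: 16x³ − 20x² + 4x − 23.
Step 3: lead(16x³ − 20x² + 4x − 23) ÷ lead(D) = 16x³ ÷ −2x = −8x². Subtract (−8x²)·D = 16x³ − 24x². Remainder: 4x² + 4x − 23.
Step 4: lead(4x² + 4x − 23) ÷ lead(D) = 4x² ÷ −2x = −2x. Subtract (−2x)·D = 4x² − 6x. Remainder: 10x − 23.
Step 5: lead(10x − 23) ÷ lead(D) = 10x ÷ −2x = −5. Subtract (−5)·D = 10x − 15. Remainder: −8.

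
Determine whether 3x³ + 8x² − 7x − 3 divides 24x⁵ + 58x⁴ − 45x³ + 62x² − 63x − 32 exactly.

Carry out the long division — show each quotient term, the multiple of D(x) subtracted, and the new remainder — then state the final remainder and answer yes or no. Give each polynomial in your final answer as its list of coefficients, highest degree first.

Step 1: lead(24x⁵ + 58x⁴ − 45x³ + 62x² − 63x − 32) ÷ lead(D) = 24x⁵ ÷ 3x³ = 8x². Subtract (8x²)·D = 24x⁵ + 64x⁴ − 56x³ − 24x². Remainder: −6x⁴ + 11x³ + 86x² − 63x − 32.
Step 2: lead(−6x⁴ + 11x³ + 86x² − 63x − 32) ÷ lead(D) = −6x⁴ ÷ 3x³ = −2x. Subtract (−2x)·D = −6x⁴ − 16x³ + 14x² + 6x. Remainder: 27x³ + 72x² − 69x − 32.
Step 3: lead(27x³ + 72x² − 69x − 32) ÷ lead(D) = 27x³ ÷ 3x³ = 9. Subtract (9)·D = 27x³ + 72x² − 63x − 27. Remainder: −6x − 5.

R = [-6, -5], so D(x) is not a factor of P(x). no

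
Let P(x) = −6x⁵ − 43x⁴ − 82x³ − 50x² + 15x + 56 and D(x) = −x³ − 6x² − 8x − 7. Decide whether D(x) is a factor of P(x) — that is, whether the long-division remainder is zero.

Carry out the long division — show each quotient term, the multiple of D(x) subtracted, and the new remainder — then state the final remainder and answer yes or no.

R(x) = 0, so D(x) is a factor of P(x). yes

Step 1: lead(−6x⁵ − 43x⁴ − 82x³ − 50x² + 15x + 56) ÷ lead(D) = −6x⁵ ÷ −x³ = 6x². Subtract (6x²)·D = −6x⁵ − 36x⁴ − 48x³ − 42x². Remainder: −7x⁴ − 34x³ − 8x² + 15x + 56.
Step 2: lead(−7x⁴ − 34x³ − 8x² + 15x + 56) ÷ lead(D) = −7x⁴ ÷ −x³ = 7x. Subtract (7x)·D = −7x⁴ − 42x³ − 56x² − 49x. Remainder: 8x³ + 48x² + 64x + 56.
Step 3: lead(8x³ + 48x² + 64x + 56) ÷ lead(D) = 8x³ ÷ −x³ = −8. Subtract (−8)·D = 8x³ + 48x² + 64x + 56. Remainder: 0.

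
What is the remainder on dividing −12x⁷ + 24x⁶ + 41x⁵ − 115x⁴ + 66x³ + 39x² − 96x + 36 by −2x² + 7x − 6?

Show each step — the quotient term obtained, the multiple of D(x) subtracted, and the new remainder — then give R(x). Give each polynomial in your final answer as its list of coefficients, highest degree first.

Step 1: lead(−12x⁷ + 24x⁶ + 41x⁵ − 115x⁴ + 66x³ + 39x² − 96x + 36) ÷ lead(D) = −12x⁷ ÷ −2x² = 6x⁵. Subtract (6x⁵)·D = −12x⁷ + 42x⁶ − 36x⁵. Remainder: −18x⁶ + 77x⁵ − 115x⁴ + 66x³ + 39x² − 96x + 36.
Step 2: lead(−18x⁶ + 77x⁵ − 115x⁴ + 66x³ + 39x² − 96x + 36) ÷ lead(D) = −18x⁶ ÷ −2x² = 9x⁴. Subtract (9x⁴)·D = −18x⁶ + 63x⁵ − 54x⁴. Remainder: 14x⁵ − 61x⁴ + 66x³ + 39x² − 96x + 36.
Step 3: lead(14x⁵ − 61x⁴ + 66x³ + 39x² − 96x + 36) ÷ lead(D) = 14x⁵ ÷ −2x² = −7x³. Subtract (−7x³)·D = 14x⁵ − 49x⁴ + 42x³. Remainder: −12x⁴ + 24x³ + 39x² − 96x + 36.
Step 4: lead(−12x⁴ + 24x³ + 39x² − 96x + 36) ÷ lead(D) = −12x⁴ ÷ −2x² = 6x². Subtract (6x²)·D = −12x⁴ + 42x³ − 36x². Remainder: −18x³ + 75x² − 96x + 36.
Step 5: lead(−18x³ + 75x² − 96x + 36) ÷ lead(D) = −18x³ ÷ −2x² = 9x. Subtract (9x)·D = −18x³ + 63x² − 54x. Remainder: 12x² − 42x + 36.
Step 6: lead(12x² − 42x + 36) ÷ lead(D) = 12x² ÷ −2x² = −6. Subtract (−6)·D = 12x² − 42x + 36. Remainder: 0.

R = [0]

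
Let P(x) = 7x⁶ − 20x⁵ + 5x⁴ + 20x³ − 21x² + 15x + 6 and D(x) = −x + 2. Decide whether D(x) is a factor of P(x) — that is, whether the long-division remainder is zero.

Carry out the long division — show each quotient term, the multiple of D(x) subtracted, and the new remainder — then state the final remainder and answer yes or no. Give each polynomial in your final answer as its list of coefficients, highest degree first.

R = [0], so D(x) is a factor of P(x). yes

Step 1: lead(7x⁶ − 20x⁵ + 5x⁴ + 20x³ − 21x² + 15x + 6) ÷ lead(D) = 7x⁶ ÷ −x = −7x⁵. Subtract (−7x⁵)·D = 7x⁶ − 14x⁵. Remainder: −6x⁵ + 5x⁴ + 20x³ − 21x² + 15x + 6.
Step 2: lead(−6x⁵ + 5x⁴ + 20x³ − 21x² + 15x + 6) ÷ lead(D) = −6x⁵ ÷ −x = 6x⁴. Subtract (6x⁴)·D = −6x⁵ + 12x⁴. Remainder: −7x⁴ + 20x³ − 21x² + 15x + 6.
Step 3: lead(−7x⁴ + 20x³ − 21x² + 15x + 6) ÷ lead(D) = −7x⁴ ÷ −x = 7x³. Subtract (7x³)·D = −7x⁴ + 14x³. Remainder: 6x³ − 21x² + 15x + 6.
Step 4: lead(6x³ − 21x² + 15x + 6) ÷ lead(D) = 6x³ ÷ −x = −6x². Subtract (−6x²)·D = 6x³ − 12x². Remainder: −9x² + 15x + 6.
Step 5: lead(−9x² + 15x + 6) ÷ lead(D) = −9x² ÷ −x = 9x. Subtract (9x)·D = −9x² + 18x. Remainder: −3x + 6.
Step 6: lead(−3x + 6) ÷ lead(D) = −3x ÷ −x = 3. Subtract (3)·D = −3x + 6. Remainder: 0.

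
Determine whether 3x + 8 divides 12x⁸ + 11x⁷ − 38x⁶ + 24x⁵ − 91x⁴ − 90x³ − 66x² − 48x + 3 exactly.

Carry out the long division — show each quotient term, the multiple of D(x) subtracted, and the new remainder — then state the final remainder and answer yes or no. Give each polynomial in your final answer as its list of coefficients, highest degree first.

Step 1: lead(12x⁸ + 11x⁷ − 38x⁶ + 24x⁵ − 91x⁴ − 90x³ − 66x² − 48x + 3) ÷ lead(D) = 12x⁸ ÷ 3x = 4x⁷. Subtract (4x⁷)·D = 12x⁸ + 32x⁷. Remainder: −21x⁷ − 38x⁶ + 24x⁵ − 91x⁴ − 90x³ − 66x² − 48x + 3.
Step 2: lead(−21x⁷ − 38x⁶ + 24x⁵ − 91x⁴ − 90x³ − 66x² − 48x + 3) ÷ lead(D) = −21x⁷ ÷ 3x = −7x⁶. Subtract (−7x⁶)·D = −21x⁷ − 56x⁶. Remainder: 18x⁶ + 24x⁵ − 91x⁴ − 90x³ − 66x² − 48x + 3.
Step 3: lead(18x⁶ + 24x⁵ − 91x⁴ − 90x³ − 66x² − 48x + 3) ÷ lead(D) = 18x⁶ ÷ 3x = 6x⁵. Subtract (6x⁵)·D = 18x⁶ + 48x⁵. Remainder: −24x⁵ − 91x⁴ − 90x³ − 66x² − 48x + 3.
Step 4: lead(−24x⁵ − 91x⁴ − 90x³ − 66x² − 48x + 3) ÷ lead(D) = −24x⁵ ÷ 3x = −8x⁴. Subtract (−8x⁴)·D = −24x⁵ − 64x⁴. Remainder: −27x⁴ − 90x³ − 66x² − 48x + 3.
Step 5: lead(−27x⁴ − 90x³ − 66x² − 48x + 3) ÷ lead(D) = −27x⁴ ÷ 3x = −9x³. Subtract (−9x³)·D = −27x⁴ − 72x³. Remainder: −18x³ − 66x² − 48x + 3.
Step 6: lead(−18x³ − 66x² − 48x + 3) ÷ lead(D) = −18x³ ÷ 3x = −6x². Subtract (−6x²)·D = −18x³ − 48x². Remainder: −18x² − 48x + 3.
Step 7: lead(−18x² − 48x + 3) ÷ lead(D) = −18x² ÷ 3x = −6x. Subtract (−6x)·D = −18x² − 48x. Remainder: 3.

R = [3], so D(x) is not a factor of P(x). no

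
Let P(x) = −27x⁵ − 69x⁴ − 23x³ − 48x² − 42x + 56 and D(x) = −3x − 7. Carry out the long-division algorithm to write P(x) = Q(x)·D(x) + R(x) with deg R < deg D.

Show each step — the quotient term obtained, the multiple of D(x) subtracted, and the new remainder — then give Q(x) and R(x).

Q(x) = 9x⁴ + 2x³ + 3x² + 9x − 7; R(x) = 7

Step 1: lead(−27x⁵ − 69x⁴ − 23x³ − 48x² − 42x + 56) ÷ lead(D) = −27x⁵ ÷ −3x = 9x⁴. Subtract (9x⁴)·D = −27x⁵ − 63x⁴. Remainder: −6x⁴ − 23x³ − 48x² − 42x + 56.
Step 2: lead(−6x⁴ − 23x³ − 48x² − 42x + 56) ÷ lead(D) = −6x⁴ ÷ −3x = 2x³. Subtract (2x³)·D = −6x⁴ − 14x³. Remainder: −9x³ − 48x² − 42x + 56.
Step 3: lead(−9x³ − 48x² − 42x + 56) ÷ lead(D) = −9x³ ÷ −3x = 3x². Subtract (3x²)·D = −9x³ − 21x². Remainder: −27x² − 42x + 56.
Step 4: lead(−27x² − 42x + 56) ÷ lead(D) = −27x² ÷ −3x = 9x. Subtract (9x)·D = −27x² − 63x. Remainder: 21x + 56.
Step 5: lead(21x + 56) ÷ lead(D) = 21x ÷ −3x = −7. Subtract (−7)·D = 21x + 49. Remainder: 7.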